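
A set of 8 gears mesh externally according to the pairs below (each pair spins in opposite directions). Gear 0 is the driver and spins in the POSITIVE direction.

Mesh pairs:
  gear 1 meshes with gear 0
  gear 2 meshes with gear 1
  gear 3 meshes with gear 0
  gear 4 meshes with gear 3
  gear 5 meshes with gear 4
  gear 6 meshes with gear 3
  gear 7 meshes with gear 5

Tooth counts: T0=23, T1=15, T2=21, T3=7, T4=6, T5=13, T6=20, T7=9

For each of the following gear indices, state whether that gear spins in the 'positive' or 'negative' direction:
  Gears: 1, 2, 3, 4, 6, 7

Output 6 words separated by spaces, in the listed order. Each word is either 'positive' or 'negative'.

Gear 0 (driver): positive (depth 0)
  gear 1: meshes with gear 0 -> depth 1 -> negative (opposite of gear 0)
  gear 2: meshes with gear 1 -> depth 2 -> positive (opposite of gear 1)
  gear 3: meshes with gear 0 -> depth 1 -> negative (opposite of gear 0)
  gear 4: meshes with gear 3 -> depth 2 -> positive (opposite of gear 3)
  gear 5: meshes with gear 4 -> depth 3 -> negative (opposite of gear 4)
  gear 6: meshes with gear 3 -> depth 2 -> positive (opposite of gear 3)
  gear 7: meshes with gear 5 -> depth 4 -> positive (opposite of gear 5)
Queried indices 1, 2, 3, 4, 6, 7 -> negative, positive, negative, positive, positive, positive

Answer: negative positive negative positive positive positive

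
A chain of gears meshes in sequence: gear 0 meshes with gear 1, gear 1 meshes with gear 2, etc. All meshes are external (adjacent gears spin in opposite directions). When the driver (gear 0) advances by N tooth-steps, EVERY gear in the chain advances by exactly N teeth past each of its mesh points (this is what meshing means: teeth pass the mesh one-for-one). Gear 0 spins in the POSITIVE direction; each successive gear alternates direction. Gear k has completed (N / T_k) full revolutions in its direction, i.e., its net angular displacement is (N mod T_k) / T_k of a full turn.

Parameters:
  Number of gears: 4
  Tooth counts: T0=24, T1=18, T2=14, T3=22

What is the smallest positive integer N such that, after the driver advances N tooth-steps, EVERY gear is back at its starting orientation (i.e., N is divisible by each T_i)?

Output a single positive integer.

Gear k returns to start when N is a multiple of T_k.
All gears at start simultaneously when N is a common multiple of [24, 18, 14, 22]; the smallest such N is lcm(24, 18, 14, 22).
Start: lcm = T0 = 24
Fold in T1=18: gcd(24, 18) = 6; lcm(24, 18) = 24 * 18 / 6 = 432 / 6 = 72
Fold in T2=14: gcd(72, 14) = 2; lcm(72, 14) = 72 * 14 / 2 = 1008 / 2 = 504
Fold in T3=22: gcd(504, 22) = 2; lcm(504, 22) = 504 * 22 / 2 = 11088 / 2 = 5544
Full cycle length = 5544

Answer: 5544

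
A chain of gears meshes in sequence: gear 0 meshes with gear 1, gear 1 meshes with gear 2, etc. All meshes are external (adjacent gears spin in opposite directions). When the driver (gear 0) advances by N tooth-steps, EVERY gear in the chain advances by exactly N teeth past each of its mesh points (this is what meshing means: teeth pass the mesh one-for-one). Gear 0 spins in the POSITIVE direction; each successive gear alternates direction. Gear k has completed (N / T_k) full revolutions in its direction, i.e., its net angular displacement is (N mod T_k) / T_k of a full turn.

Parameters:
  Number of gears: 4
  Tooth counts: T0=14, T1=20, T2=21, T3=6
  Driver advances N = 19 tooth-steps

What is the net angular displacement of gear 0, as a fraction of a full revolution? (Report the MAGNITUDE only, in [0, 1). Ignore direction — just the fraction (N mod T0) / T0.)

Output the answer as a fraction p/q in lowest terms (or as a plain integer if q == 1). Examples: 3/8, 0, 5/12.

Chain of 4 gears, tooth counts: [14, 20, 21, 6]
  gear 0: T0=14, direction=positive, advance = 19 mod 14 = 5 teeth = 5/14 turn
  gear 1: T1=20, direction=negative, advance = 19 mod 20 = 19 teeth = 19/20 turn
  gear 2: T2=21, direction=positive, advance = 19 mod 21 = 19 teeth = 19/21 turn
  gear 3: T3=6, direction=negative, advance = 19 mod 6 = 1 teeth = 1/6 turn
Gear 0: 19 mod 14 = 5
Fraction = 5 / 14 = 5/14 (gcd(5,14)=1) = 5/14

Answer: 5/14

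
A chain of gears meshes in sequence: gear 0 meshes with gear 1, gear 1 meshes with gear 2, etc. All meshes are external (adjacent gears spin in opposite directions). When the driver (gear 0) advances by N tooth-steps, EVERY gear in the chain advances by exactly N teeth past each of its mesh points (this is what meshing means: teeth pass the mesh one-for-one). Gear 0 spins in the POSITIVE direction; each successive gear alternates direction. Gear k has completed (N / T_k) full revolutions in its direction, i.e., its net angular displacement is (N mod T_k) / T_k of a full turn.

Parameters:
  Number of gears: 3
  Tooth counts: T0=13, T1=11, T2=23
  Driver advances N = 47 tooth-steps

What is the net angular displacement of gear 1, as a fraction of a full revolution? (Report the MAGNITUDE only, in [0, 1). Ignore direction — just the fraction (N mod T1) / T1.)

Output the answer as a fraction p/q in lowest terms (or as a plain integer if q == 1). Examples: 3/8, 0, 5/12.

Answer: 3/11

Derivation:
Chain of 3 gears, tooth counts: [13, 11, 23]
  gear 0: T0=13, direction=positive, advance = 47 mod 13 = 8 teeth = 8/13 turn
  gear 1: T1=11, direction=negative, advance = 47 mod 11 = 3 teeth = 3/11 turn
  gear 2: T2=23, direction=positive, advance = 47 mod 23 = 1 teeth = 1/23 turn
Gear 1: 47 mod 11 = 3
Fraction = 3 / 11 = 3/11 (gcd(3,11)=1) = 3/11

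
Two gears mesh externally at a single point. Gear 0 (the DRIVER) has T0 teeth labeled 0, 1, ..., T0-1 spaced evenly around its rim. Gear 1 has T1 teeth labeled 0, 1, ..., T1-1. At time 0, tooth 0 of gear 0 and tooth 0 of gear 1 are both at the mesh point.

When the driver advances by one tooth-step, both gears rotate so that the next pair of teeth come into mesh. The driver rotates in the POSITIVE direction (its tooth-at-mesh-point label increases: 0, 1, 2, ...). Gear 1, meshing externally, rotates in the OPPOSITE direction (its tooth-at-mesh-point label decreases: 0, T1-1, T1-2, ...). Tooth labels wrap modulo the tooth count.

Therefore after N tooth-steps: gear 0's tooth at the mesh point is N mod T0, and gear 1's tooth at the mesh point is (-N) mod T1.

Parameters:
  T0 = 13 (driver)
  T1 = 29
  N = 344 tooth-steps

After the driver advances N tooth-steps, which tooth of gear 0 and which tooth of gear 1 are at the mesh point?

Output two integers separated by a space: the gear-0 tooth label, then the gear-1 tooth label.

Gear 0 (driver, T0=13): tooth at mesh = N mod T0
  344 = 26 * 13 + 6, so 344 mod 13 = 6
  gear 0 tooth = 6
Gear 1 (driven, T1=29): tooth at mesh = (-N) mod T1
  344 = 11 * 29 + 25, so 344 mod 29 = 25
  (-344) mod 29 = (-25) mod 29 = 29 - 25 = 4
Mesh after 344 steps: gear-0 tooth 6 meets gear-1 tooth 4

Answer: 6 4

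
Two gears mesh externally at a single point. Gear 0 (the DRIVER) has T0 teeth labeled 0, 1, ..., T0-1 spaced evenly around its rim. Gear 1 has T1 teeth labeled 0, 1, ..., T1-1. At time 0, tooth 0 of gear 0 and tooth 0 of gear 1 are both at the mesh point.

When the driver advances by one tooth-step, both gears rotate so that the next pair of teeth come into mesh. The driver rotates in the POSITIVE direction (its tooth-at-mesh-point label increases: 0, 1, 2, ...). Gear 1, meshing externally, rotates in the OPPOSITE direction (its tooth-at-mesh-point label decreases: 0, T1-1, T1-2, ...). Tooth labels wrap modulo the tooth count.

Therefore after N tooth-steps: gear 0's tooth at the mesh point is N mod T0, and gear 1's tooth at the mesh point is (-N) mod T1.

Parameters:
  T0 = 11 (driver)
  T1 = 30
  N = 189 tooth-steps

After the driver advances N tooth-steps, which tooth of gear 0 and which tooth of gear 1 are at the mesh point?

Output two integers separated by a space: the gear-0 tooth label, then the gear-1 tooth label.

Answer: 2 21

Derivation:
Gear 0 (driver, T0=11): tooth at mesh = N mod T0
  189 = 17 * 11 + 2, so 189 mod 11 = 2
  gear 0 tooth = 2
Gear 1 (driven, T1=30): tooth at mesh = (-N) mod T1
  189 = 6 * 30 + 9, so 189 mod 30 = 9
  (-189) mod 30 = (-9) mod 30 = 30 - 9 = 21
Mesh after 189 steps: gear-0 tooth 2 meets gear-1 tooth 21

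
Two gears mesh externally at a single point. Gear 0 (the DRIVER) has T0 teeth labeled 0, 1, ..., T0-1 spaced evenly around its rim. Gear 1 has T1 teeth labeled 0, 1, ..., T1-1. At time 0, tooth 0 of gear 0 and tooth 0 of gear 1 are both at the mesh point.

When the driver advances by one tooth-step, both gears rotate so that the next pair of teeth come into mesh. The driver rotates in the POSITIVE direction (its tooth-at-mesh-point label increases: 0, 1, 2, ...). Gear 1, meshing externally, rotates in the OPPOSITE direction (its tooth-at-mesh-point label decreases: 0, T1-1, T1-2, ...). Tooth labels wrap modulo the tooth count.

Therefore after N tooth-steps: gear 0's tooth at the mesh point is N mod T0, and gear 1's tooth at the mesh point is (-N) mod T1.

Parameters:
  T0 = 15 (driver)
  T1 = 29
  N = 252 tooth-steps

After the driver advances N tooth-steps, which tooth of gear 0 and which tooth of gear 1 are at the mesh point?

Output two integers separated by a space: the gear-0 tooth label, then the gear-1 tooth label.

Gear 0 (driver, T0=15): tooth at mesh = N mod T0
  252 = 16 * 15 + 12, so 252 mod 15 = 12
  gear 0 tooth = 12
Gear 1 (driven, T1=29): tooth at mesh = (-N) mod T1
  252 = 8 * 29 + 20, so 252 mod 29 = 20
  (-252) mod 29 = (-20) mod 29 = 29 - 20 = 9
Mesh after 252 steps: gear-0 tooth 12 meets gear-1 tooth 9

Answer: 12 9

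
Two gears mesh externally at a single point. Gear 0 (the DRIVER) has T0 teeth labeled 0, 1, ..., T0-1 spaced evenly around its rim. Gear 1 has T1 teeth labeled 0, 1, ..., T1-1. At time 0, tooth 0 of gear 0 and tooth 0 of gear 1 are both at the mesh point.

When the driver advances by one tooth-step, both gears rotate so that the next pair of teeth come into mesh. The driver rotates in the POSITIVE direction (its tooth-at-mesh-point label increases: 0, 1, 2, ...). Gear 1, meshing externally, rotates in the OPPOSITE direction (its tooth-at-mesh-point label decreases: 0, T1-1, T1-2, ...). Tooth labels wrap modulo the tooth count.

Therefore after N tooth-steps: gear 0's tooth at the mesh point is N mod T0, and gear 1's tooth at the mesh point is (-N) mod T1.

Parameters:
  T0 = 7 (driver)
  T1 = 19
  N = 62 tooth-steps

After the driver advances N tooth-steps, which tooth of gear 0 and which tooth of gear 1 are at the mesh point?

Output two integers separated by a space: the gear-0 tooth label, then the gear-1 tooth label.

Gear 0 (driver, T0=7): tooth at mesh = N mod T0
  62 = 8 * 7 + 6, so 62 mod 7 = 6
  gear 0 tooth = 6
Gear 1 (driven, T1=19): tooth at mesh = (-N) mod T1
  62 = 3 * 19 + 5, so 62 mod 19 = 5
  (-62) mod 19 = (-5) mod 19 = 19 - 5 = 14
Mesh after 62 steps: gear-0 tooth 6 meets gear-1 tooth 14

Answer: 6 14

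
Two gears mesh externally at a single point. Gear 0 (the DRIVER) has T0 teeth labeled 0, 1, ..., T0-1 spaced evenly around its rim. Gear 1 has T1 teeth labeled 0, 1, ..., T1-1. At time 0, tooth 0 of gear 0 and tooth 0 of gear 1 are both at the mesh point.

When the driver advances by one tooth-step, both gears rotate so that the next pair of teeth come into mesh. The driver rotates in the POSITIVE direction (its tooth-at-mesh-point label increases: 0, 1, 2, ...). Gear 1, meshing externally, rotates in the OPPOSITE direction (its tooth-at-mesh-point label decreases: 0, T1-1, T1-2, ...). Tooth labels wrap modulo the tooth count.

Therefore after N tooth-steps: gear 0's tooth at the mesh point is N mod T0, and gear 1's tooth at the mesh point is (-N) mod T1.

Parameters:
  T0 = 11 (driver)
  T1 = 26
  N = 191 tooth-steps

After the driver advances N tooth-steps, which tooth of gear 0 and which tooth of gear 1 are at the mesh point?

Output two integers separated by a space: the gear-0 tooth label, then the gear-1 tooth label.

Answer: 4 17

Derivation:
Gear 0 (driver, T0=11): tooth at mesh = N mod T0
  191 = 17 * 11 + 4, so 191 mod 11 = 4
  gear 0 tooth = 4
Gear 1 (driven, T1=26): tooth at mesh = (-N) mod T1
  191 = 7 * 26 + 9, so 191 mod 26 = 9
  (-191) mod 26 = (-9) mod 26 = 26 - 9 = 17
Mesh after 191 steps: gear-0 tooth 4 meets gear-1 tooth 17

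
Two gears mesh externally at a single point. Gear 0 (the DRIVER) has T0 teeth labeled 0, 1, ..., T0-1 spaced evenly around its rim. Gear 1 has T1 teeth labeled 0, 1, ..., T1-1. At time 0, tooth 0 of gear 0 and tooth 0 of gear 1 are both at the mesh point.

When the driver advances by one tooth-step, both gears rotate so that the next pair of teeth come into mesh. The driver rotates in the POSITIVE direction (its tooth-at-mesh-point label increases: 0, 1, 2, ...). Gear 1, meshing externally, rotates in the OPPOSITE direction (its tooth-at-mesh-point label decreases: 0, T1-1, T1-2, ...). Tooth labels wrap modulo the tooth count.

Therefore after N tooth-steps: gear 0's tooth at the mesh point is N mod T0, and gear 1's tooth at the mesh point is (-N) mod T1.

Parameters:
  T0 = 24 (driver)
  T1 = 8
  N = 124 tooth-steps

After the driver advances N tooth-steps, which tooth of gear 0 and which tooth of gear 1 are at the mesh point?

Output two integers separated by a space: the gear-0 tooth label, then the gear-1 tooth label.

Gear 0 (driver, T0=24): tooth at mesh = N mod T0
  124 = 5 * 24 + 4, so 124 mod 24 = 4
  gear 0 tooth = 4
Gear 1 (driven, T1=8): tooth at mesh = (-N) mod T1
  124 = 15 * 8 + 4, so 124 mod 8 = 4
  (-124) mod 8 = (-4) mod 8 = 8 - 4 = 4
Mesh after 124 steps: gear-0 tooth 4 meets gear-1 tooth 4

Answer: 4 4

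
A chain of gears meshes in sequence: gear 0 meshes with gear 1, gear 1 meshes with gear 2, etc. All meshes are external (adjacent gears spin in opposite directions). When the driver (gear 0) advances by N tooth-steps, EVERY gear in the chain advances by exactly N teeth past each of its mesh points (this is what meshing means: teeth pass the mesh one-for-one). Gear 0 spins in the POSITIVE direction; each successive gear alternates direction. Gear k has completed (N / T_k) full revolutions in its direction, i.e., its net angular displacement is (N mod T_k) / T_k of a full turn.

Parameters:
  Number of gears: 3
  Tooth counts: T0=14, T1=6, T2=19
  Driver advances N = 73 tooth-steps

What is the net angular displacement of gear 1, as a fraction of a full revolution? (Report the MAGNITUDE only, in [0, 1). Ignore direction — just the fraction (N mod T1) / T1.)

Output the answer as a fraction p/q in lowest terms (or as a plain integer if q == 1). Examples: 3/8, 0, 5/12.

Answer: 1/6

Derivation:
Chain of 3 gears, tooth counts: [14, 6, 19]
  gear 0: T0=14, direction=positive, advance = 73 mod 14 = 3 teeth = 3/14 turn
  gear 1: T1=6, direction=negative, advance = 73 mod 6 = 1 teeth = 1/6 turn
  gear 2: T2=19, direction=positive, advance = 73 mod 19 = 16 teeth = 16/19 turn
Gear 1: 73 mod 6 = 1
Fraction = 1 / 6 = 1/6 (gcd(1,6)=1) = 1/6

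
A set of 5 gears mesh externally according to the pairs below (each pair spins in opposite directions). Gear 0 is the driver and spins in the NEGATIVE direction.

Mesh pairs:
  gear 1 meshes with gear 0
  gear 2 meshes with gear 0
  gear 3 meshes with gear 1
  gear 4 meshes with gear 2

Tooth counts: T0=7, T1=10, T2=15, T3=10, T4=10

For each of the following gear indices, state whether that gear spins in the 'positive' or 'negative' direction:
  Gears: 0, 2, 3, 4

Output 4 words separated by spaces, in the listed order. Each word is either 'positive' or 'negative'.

Answer: negative positive negative negative

Derivation:
Gear 0 (driver): negative (depth 0)
  gear 1: meshes with gear 0 -> depth 1 -> positive (opposite of gear 0)
  gear 2: meshes with gear 0 -> depth 1 -> positive (opposite of gear 0)
  gear 3: meshes with gear 1 -> depth 2 -> negative (opposite of gear 1)
  gear 4: meshes with gear 2 -> depth 2 -> negative (opposite of gear 2)
Queried indices 0, 2, 3, 4 -> negative, positive, negative, negative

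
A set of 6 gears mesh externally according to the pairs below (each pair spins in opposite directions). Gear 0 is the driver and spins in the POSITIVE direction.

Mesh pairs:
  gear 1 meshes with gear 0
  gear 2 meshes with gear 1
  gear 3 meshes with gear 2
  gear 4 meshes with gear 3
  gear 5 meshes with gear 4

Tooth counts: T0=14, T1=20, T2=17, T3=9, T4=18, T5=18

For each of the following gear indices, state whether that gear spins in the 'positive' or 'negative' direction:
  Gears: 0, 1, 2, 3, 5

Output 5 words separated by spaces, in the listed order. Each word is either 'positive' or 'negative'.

Gear 0 (driver): positive (depth 0)
  gear 1: meshes with gear 0 -> depth 1 -> negative (opposite of gear 0)
  gear 2: meshes with gear 1 -> depth 2 -> positive (opposite of gear 1)
  gear 3: meshes with gear 2 -> depth 3 -> negative (opposite of gear 2)
  gear 4: meshes with gear 3 -> depth 4 -> positive (opposite of gear 3)
  gear 5: meshes with gear 4 -> depth 5 -> negative (opposite of gear 4)
Queried indices 0, 1, 2, 3, 5 -> positive, negative, positive, negative, negative

Answer: positive negative positive negative negative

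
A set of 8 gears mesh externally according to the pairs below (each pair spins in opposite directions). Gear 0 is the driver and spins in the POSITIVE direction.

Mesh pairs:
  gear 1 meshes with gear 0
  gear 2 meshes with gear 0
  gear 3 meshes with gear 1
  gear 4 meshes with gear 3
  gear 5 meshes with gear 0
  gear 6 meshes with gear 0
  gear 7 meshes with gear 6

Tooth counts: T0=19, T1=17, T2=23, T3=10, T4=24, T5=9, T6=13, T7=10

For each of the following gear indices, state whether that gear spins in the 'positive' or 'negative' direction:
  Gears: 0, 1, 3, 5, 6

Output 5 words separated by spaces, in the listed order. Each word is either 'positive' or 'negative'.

Answer: positive negative positive negative negative

Derivation:
Gear 0 (driver): positive (depth 0)
  gear 1: meshes with gear 0 -> depth 1 -> negative (opposite of gear 0)
  gear 2: meshes with gear 0 -> depth 1 -> negative (opposite of gear 0)
  gear 3: meshes with gear 1 -> depth 2 -> positive (opposite of gear 1)
  gear 4: meshes with gear 3 -> depth 3 -> negative (opposite of gear 3)
  gear 5: meshes with gear 0 -> depth 1 -> negative (opposite of gear 0)
  gear 6: meshes with gear 0 -> depth 1 -> negative (opposite of gear 0)
  gear 7: meshes with gear 6 -> depth 2 -> positive (opposite of gear 6)
Queried indices 0, 1, 3, 5, 6 -> positive, negative, positive, negative, negative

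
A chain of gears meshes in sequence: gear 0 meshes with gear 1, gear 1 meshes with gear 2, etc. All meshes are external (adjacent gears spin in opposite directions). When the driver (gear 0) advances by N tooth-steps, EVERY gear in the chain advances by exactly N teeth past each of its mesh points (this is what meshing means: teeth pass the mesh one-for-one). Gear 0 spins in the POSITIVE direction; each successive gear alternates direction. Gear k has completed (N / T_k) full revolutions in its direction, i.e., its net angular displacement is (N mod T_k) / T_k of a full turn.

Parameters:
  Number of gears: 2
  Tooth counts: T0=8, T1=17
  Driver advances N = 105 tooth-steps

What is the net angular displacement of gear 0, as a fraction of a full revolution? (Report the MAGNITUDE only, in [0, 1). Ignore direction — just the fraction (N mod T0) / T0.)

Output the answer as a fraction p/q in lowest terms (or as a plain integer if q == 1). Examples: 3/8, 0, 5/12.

Answer: 1/8

Derivation:
Chain of 2 gears, tooth counts: [8, 17]
  gear 0: T0=8, direction=positive, advance = 105 mod 8 = 1 teeth = 1/8 turn
  gear 1: T1=17, direction=negative, advance = 105 mod 17 = 3 teeth = 3/17 turn
Gear 0: 105 mod 8 = 1
Fraction = 1 / 8 = 1/8 (gcd(1,8)=1) = 1/8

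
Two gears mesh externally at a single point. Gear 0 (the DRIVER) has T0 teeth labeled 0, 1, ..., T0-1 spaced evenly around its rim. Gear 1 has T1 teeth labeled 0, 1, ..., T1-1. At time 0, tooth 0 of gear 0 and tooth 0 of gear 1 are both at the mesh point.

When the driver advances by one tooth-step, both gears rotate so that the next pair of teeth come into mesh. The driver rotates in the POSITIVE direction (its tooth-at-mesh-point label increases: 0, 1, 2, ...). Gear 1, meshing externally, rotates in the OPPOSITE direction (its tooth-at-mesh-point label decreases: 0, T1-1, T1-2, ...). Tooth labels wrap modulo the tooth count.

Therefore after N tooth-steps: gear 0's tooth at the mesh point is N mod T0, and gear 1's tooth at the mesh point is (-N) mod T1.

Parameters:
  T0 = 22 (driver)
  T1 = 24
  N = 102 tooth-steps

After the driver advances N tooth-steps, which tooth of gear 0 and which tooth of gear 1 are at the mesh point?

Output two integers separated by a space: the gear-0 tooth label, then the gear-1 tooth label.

Gear 0 (driver, T0=22): tooth at mesh = N mod T0
  102 = 4 * 22 + 14, so 102 mod 22 = 14
  gear 0 tooth = 14
Gear 1 (driven, T1=24): tooth at mesh = (-N) mod T1
  102 = 4 * 24 + 6, so 102 mod 24 = 6
  (-102) mod 24 = (-6) mod 24 = 24 - 6 = 18
Mesh after 102 steps: gear-0 tooth 14 meets gear-1 tooth 18

Answer: 14 18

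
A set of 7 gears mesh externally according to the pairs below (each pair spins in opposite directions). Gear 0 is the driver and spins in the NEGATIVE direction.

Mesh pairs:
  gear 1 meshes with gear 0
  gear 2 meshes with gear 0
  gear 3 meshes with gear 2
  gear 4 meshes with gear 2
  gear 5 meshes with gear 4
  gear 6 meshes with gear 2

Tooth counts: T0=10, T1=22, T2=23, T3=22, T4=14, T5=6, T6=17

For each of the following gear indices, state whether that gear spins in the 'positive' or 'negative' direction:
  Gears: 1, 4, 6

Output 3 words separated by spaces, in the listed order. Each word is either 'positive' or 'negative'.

Gear 0 (driver): negative (depth 0)
  gear 1: meshes with gear 0 -> depth 1 -> positive (opposite of gear 0)
  gear 2: meshes with gear 0 -> depth 1 -> positive (opposite of gear 0)
  gear 3: meshes with gear 2 -> depth 2 -> negative (opposite of gear 2)
  gear 4: meshes with gear 2 -> depth 2 -> negative (opposite of gear 2)
  gear 5: meshes with gear 4 -> depth 3 -> positive (opposite of gear 4)
  gear 6: meshes with gear 2 -> depth 2 -> negative (opposite of gear 2)
Queried indices 1, 4, 6 -> positive, negative, negative

Answer: positive negative negative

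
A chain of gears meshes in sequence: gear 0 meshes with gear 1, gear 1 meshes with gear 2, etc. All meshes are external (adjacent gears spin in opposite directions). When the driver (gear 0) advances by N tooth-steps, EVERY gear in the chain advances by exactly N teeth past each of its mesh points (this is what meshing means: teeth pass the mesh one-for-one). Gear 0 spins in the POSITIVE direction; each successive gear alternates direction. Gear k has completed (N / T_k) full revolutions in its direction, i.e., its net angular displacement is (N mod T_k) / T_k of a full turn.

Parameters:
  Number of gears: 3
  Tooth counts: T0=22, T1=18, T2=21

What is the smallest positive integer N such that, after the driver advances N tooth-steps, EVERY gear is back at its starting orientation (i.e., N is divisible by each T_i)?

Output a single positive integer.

Answer: 1386

Derivation:
Gear k returns to start when N is a multiple of T_k.
All gears at start simultaneously when N is a common multiple of [22, 18, 21]; the smallest such N is lcm(22, 18, 21).
Start: lcm = T0 = 22
Fold in T1=18: gcd(22, 18) = 2; lcm(22, 18) = 22 * 18 / 2 = 396 / 2 = 198
Fold in T2=21: gcd(198, 21) = 3; lcm(198, 21) = 198 * 21 / 3 = 4158 / 3 = 1386
Full cycle length = 1386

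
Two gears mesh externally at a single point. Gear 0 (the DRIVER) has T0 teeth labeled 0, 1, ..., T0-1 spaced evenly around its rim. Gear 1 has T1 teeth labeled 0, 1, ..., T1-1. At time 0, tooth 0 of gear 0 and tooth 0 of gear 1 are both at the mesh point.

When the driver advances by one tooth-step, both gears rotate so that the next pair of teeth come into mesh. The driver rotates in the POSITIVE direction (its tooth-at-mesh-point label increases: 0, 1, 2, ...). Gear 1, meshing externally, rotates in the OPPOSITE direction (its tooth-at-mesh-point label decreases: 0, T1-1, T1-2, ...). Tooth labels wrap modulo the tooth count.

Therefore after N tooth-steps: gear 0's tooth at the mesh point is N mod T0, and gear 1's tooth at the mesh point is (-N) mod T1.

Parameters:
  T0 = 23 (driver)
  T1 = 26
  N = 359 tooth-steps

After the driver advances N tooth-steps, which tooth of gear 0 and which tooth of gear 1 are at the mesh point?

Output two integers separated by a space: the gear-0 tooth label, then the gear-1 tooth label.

Answer: 14 5

Derivation:
Gear 0 (driver, T0=23): tooth at mesh = N mod T0
  359 = 15 * 23 + 14, so 359 mod 23 = 14
  gear 0 tooth = 14
Gear 1 (driven, T1=26): tooth at mesh = (-N) mod T1
  359 = 13 * 26 + 21, so 359 mod 26 = 21
  (-359) mod 26 = (-21) mod 26 = 26 - 21 = 5
Mesh after 359 steps: gear-0 tooth 14 meets gear-1 tooth 5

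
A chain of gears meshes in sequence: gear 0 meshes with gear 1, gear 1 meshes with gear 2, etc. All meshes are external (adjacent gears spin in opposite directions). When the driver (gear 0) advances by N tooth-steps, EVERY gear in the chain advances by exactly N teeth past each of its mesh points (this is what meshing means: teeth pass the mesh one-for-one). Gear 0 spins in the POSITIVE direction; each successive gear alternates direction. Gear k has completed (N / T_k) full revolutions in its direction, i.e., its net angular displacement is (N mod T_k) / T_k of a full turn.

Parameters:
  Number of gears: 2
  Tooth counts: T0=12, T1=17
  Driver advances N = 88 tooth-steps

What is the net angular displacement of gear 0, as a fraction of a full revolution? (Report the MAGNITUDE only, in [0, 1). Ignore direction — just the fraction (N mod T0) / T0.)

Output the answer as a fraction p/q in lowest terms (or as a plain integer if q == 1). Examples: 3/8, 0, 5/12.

Chain of 2 gears, tooth counts: [12, 17]
  gear 0: T0=12, direction=positive, advance = 88 mod 12 = 4 teeth = 4/12 turn
  gear 1: T1=17, direction=negative, advance = 88 mod 17 = 3 teeth = 3/17 turn
Gear 0: 88 mod 12 = 4
Fraction = 4 / 12 = 1/3 (gcd(4,12)=4) = 1/3

Answer: 1/3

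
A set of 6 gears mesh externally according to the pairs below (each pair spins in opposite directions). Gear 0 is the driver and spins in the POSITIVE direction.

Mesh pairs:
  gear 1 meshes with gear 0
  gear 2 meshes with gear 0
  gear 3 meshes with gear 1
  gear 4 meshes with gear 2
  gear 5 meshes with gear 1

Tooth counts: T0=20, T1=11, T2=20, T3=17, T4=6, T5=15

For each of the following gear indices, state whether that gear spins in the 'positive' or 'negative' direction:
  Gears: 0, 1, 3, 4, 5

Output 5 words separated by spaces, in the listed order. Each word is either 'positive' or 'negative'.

Gear 0 (driver): positive (depth 0)
  gear 1: meshes with gear 0 -> depth 1 -> negative (opposite of gear 0)
  gear 2: meshes with gear 0 -> depth 1 -> negative (opposite of gear 0)
  gear 3: meshes with gear 1 -> depth 2 -> positive (opposite of gear 1)
  gear 4: meshes with gear 2 -> depth 2 -> positive (opposite of gear 2)
  gear 5: meshes with gear 1 -> depth 2 -> positive (opposite of gear 1)
Queried indices 0, 1, 3, 4, 5 -> positive, negative, positive, positive, positive

Answer: positive negative positive positive positive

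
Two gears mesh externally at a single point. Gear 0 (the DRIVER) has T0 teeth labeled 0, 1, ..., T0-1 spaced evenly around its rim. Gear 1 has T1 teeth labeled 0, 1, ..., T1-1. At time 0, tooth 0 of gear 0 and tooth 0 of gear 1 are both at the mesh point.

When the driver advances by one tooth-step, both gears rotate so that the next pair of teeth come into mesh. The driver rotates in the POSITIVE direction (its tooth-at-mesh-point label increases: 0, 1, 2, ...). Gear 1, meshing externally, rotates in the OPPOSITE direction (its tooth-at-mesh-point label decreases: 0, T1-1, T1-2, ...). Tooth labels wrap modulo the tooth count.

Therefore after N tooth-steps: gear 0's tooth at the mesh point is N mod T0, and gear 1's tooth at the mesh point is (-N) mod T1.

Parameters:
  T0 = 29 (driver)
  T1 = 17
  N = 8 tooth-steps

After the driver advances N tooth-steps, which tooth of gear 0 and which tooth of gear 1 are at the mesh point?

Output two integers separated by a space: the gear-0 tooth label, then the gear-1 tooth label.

Gear 0 (driver, T0=29): tooth at mesh = N mod T0
  8 = 0 * 29 + 8, so 8 mod 29 = 8
  gear 0 tooth = 8
Gear 1 (driven, T1=17): tooth at mesh = (-N) mod T1
  8 = 0 * 17 + 8, so 8 mod 17 = 8
  (-8) mod 17 = (-8) mod 17 = 17 - 8 = 9
Mesh after 8 steps: gear-0 tooth 8 meets gear-1 tooth 9

Answer: 8 9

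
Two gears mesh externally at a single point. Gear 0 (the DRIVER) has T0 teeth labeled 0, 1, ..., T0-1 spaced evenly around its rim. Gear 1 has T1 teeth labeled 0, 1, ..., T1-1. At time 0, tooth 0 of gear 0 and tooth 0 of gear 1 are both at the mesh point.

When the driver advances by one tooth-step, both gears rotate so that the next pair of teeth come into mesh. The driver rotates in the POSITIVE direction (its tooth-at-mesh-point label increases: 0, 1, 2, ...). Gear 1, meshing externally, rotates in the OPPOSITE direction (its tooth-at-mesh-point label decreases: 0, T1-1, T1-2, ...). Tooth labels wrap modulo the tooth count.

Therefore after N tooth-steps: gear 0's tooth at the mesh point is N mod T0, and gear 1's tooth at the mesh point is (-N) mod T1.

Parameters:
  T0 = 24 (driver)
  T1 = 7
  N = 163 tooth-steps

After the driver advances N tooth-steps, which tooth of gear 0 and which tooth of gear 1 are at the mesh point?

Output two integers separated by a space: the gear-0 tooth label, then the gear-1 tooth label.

Gear 0 (driver, T0=24): tooth at mesh = N mod T0
  163 = 6 * 24 + 19, so 163 mod 24 = 19
  gear 0 tooth = 19
Gear 1 (driven, T1=7): tooth at mesh = (-N) mod T1
  163 = 23 * 7 + 2, so 163 mod 7 = 2
  (-163) mod 7 = (-2) mod 7 = 7 - 2 = 5
Mesh after 163 steps: gear-0 tooth 19 meets gear-1 tooth 5

Answer: 19 5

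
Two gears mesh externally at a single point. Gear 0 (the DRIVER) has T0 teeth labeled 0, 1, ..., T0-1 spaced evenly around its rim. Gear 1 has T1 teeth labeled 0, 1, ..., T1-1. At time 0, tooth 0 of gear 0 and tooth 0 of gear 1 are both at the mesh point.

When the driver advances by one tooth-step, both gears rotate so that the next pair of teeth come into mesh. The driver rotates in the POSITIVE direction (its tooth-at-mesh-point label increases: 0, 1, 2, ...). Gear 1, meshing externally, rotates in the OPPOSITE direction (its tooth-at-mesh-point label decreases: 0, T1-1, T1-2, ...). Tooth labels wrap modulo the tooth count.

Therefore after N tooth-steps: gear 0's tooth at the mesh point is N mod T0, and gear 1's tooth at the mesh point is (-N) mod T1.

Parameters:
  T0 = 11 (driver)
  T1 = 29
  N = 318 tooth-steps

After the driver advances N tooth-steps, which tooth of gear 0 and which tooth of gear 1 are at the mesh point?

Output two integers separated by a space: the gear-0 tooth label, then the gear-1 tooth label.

Gear 0 (driver, T0=11): tooth at mesh = N mod T0
  318 = 28 * 11 + 10, so 318 mod 11 = 10
  gear 0 tooth = 10
Gear 1 (driven, T1=29): tooth at mesh = (-N) mod T1
  318 = 10 * 29 + 28, so 318 mod 29 = 28
  (-318) mod 29 = (-28) mod 29 = 29 - 28 = 1
Mesh after 318 steps: gear-0 tooth 10 meets gear-1 tooth 1

Answer: 10 1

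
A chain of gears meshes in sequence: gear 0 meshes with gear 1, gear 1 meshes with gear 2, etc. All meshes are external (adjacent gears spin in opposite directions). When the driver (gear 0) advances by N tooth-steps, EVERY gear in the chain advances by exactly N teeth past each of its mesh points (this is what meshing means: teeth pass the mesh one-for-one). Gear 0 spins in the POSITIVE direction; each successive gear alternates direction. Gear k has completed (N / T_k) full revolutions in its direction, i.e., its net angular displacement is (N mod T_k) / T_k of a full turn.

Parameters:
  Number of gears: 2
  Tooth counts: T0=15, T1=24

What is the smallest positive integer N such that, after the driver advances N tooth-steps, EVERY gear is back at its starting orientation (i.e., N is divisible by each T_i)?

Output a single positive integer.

Gear k returns to start when N is a multiple of T_k.
All gears at start simultaneously when N is a common multiple of [15, 24]; the smallest such N is lcm(15, 24).
Start: lcm = T0 = 15
Fold in T1=24: gcd(15, 24) = 3; lcm(15, 24) = 15 * 24 / 3 = 360 / 3 = 120
Full cycle length = 120

Answer: 120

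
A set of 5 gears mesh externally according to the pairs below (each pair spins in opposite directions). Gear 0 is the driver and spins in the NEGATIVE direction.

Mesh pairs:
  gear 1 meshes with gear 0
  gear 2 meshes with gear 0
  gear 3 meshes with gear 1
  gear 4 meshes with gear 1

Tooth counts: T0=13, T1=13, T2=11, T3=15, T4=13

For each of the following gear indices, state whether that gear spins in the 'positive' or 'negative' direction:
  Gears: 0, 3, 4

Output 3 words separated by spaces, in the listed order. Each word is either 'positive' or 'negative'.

Answer: negative negative negative

Derivation:
Gear 0 (driver): negative (depth 0)
  gear 1: meshes with gear 0 -> depth 1 -> positive (opposite of gear 0)
  gear 2: meshes with gear 0 -> depth 1 -> positive (opposite of gear 0)
  gear 3: meshes with gear 1 -> depth 2 -> negative (opposite of gear 1)
  gear 4: meshes with gear 1 -> depth 2 -> negative (opposite of gear 1)
Queried indices 0, 3, 4 -> negative, negative, negative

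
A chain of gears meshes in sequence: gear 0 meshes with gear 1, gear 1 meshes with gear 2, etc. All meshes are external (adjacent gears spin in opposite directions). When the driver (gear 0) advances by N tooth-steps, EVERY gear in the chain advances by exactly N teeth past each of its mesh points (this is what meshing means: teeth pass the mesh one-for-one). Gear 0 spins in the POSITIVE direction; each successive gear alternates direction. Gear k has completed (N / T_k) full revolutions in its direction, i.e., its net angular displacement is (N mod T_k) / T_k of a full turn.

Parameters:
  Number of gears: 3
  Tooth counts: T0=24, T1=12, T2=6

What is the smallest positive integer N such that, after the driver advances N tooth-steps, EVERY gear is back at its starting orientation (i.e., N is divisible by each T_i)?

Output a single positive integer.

Answer: 24

Derivation:
Gear k returns to start when N is a multiple of T_k.
All gears at start simultaneously when N is a common multiple of [24, 12, 6]; the smallest such N is lcm(24, 12, 6).
Start: lcm = T0 = 24
Fold in T1=12: gcd(24, 12) = 12; lcm(24, 12) = 24 * 12 / 12 = 288 / 12 = 24
Fold in T2=6: gcd(24, 6) = 6; lcm(24, 6) = 24 * 6 / 6 = 144 / 6 = 24
Full cycle length = 24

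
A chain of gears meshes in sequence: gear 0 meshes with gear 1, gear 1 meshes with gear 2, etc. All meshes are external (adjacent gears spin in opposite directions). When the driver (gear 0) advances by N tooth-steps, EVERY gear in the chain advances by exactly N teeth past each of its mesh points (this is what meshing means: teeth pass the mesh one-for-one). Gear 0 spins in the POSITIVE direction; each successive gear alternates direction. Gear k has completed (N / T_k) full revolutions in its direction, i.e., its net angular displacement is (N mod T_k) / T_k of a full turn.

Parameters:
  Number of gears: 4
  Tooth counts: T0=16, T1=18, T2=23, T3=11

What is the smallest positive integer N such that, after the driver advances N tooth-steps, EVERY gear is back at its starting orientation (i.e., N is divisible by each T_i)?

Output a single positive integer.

Answer: 36432

Derivation:
Gear k returns to start when N is a multiple of T_k.
All gears at start simultaneously when N is a common multiple of [16, 18, 23, 11]; the smallest such N is lcm(16, 18, 23, 11).
Start: lcm = T0 = 16
Fold in T1=18: gcd(16, 18) = 2; lcm(16, 18) = 16 * 18 / 2 = 288 / 2 = 144
Fold in T2=23: gcd(144, 23) = 1; lcm(144, 23) = 144 * 23 / 1 = 3312 / 1 = 3312
Fold in T3=11: gcd(3312, 11) = 1; lcm(3312, 11) = 3312 * 11 / 1 = 36432 / 1 = 36432
Full cycle length = 36432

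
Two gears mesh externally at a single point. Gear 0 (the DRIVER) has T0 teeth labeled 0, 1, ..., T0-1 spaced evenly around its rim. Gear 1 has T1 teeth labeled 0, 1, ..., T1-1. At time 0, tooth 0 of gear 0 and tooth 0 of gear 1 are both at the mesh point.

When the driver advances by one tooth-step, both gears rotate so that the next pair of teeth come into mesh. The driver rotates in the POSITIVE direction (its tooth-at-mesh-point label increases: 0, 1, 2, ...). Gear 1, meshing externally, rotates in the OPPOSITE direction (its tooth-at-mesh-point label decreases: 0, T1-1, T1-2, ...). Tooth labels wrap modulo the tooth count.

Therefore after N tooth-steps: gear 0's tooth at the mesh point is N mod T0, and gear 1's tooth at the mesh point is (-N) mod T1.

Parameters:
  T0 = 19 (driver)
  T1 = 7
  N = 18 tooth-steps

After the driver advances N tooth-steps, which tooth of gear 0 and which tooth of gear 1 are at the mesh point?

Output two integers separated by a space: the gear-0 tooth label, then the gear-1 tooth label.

Answer: 18 3

Derivation:
Gear 0 (driver, T0=19): tooth at mesh = N mod T0
  18 = 0 * 19 + 18, so 18 mod 19 = 18
  gear 0 tooth = 18
Gear 1 (driven, T1=7): tooth at mesh = (-N) mod T1
  18 = 2 * 7 + 4, so 18 mod 7 = 4
  (-18) mod 7 = (-4) mod 7 = 7 - 4 = 3
Mesh after 18 steps: gear-0 tooth 18 meets gear-1 tooth 3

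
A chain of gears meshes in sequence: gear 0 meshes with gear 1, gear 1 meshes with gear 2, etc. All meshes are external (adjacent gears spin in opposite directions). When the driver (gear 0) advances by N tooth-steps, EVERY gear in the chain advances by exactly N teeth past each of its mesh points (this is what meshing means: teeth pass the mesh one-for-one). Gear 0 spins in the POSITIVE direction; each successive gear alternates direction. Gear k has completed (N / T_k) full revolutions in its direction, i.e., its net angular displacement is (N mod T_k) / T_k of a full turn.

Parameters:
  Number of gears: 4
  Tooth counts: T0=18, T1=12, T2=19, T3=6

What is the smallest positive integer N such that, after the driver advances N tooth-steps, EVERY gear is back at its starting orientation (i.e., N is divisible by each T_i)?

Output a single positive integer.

Answer: 684

Derivation:
Gear k returns to start when N is a multiple of T_k.
All gears at start simultaneously when N is a common multiple of [18, 12, 19, 6]; the smallest such N is lcm(18, 12, 19, 6).
Start: lcm = T0 = 18
Fold in T1=12: gcd(18, 12) = 6; lcm(18, 12) = 18 * 12 / 6 = 216 / 6 = 36
Fold in T2=19: gcd(36, 19) = 1; lcm(36, 19) = 36 * 19 / 1 = 684 / 1 = 684
Fold in T3=6: gcd(684, 6) = 6; lcm(684, 6) = 684 * 6 / 6 = 4104 / 6 = 684
Full cycle length = 684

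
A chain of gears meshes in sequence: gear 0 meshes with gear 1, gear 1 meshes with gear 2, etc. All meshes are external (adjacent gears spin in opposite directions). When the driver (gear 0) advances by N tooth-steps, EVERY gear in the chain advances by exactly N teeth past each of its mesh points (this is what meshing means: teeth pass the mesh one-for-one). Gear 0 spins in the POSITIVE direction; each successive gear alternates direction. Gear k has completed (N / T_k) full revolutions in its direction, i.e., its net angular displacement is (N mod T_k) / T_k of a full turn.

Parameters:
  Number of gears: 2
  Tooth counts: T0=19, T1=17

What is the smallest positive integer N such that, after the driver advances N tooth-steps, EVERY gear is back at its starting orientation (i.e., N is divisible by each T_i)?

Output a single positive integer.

Answer: 323

Derivation:
Gear k returns to start when N is a multiple of T_k.
All gears at start simultaneously when N is a common multiple of [19, 17]; the smallest such N is lcm(19, 17).
Start: lcm = T0 = 19
Fold in T1=17: gcd(19, 17) = 1; lcm(19, 17) = 19 * 17 / 1 = 323 / 1 = 323
Full cycle length = 323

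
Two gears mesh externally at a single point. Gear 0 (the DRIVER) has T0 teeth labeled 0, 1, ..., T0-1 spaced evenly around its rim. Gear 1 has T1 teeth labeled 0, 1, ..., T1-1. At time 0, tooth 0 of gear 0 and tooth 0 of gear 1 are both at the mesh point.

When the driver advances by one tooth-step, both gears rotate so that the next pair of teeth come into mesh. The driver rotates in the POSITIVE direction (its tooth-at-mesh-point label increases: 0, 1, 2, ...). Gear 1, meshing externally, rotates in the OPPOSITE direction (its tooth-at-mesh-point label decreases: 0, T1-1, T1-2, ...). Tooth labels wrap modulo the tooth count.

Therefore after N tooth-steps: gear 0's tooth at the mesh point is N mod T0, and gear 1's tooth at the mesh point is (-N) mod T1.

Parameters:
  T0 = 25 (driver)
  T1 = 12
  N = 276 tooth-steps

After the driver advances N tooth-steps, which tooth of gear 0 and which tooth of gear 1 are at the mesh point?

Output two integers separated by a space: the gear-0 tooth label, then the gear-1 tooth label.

Gear 0 (driver, T0=25): tooth at mesh = N mod T0
  276 = 11 * 25 + 1, so 276 mod 25 = 1
  gear 0 tooth = 1
Gear 1 (driven, T1=12): tooth at mesh = (-N) mod T1
  276 = 23 * 12 + 0, so 276 mod 12 = 0
  (-276) mod 12 = 0
Mesh after 276 steps: gear-0 tooth 1 meets gear-1 tooth 0

Answer: 1 0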